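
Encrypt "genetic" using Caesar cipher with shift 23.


Word: "genetic"
Shift: 23
Each letter → (letter + shift) mod 26:
  'g' (6) + 23 = 3 → 'd'
  'e' (4) + 23 = 1 → 'b'
  'n' (13) + 23 = 10 → 'k'
  'e' (4) + 23 = 1 → 'b'
  't' (19) + 23 = 16 → 'q'
  'i' (8) + 23 = 5 → 'f'
  'c' (2) + 23 = 25 → 'z'
Result = "dbkbqfz"


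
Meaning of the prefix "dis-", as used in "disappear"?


Prefix: dis-
As in: disappear -> dis- + appear
Meaning = not / opposite


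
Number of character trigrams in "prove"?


Word: "prove" (length 5)
Number of 3-grams = length - 3 + 1 = 5 - 3 + 1
= 3


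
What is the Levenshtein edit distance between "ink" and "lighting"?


Word 1: "ink" (length 3)
Word 2: "lighting" (length 8)
One optimal edit sequence (insert/delete/substitute each cost 1):
  1. insert 'l'  (+1)
  2. insert 'i'  (+1)
  3. insert 'g'  (+1)
  4. insert 'h'  (+1)
  5. insert 't'  (+1)
  6. keep 'i'
  7. keep 'n'
  8. substitute 'k' -> 'g'  (+1)
Total edit operations: 6
Edit distance = 6


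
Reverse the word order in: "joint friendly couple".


Original: "joint friendly couple"
Words (1..n): joint | friendly | couple
Reversed (n..1): couple | friendly | joint
Result = "couple friendly joint"


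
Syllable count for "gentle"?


Word: "gentle"
Syllable breakdown: gen · tle
Counting: 2 parts
= 2 syllables


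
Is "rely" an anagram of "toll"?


Word 1: "toll" → sorted: llot
Word 2: "rely" → sorted: elry
Same letters? llot != elry
Anagram = No


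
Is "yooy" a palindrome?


Word: "yooy"
Reversed: "yooy"
Forward == Backward? yooy == yooy
Palindrome = Yes


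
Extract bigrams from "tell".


Word: "tell" (length 4)
Number of bigrams = 4 - 2 + 1 = 3
  Position 0: "te"
  Position 1: "el"
  Position 2: "ll"
Bigrams = "te", "el", "ll"


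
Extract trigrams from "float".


Word: "float" (length 5)
Number of trigrams = 5 - 3 + 1 = 3
  Position 0: "flo"
  Position 1: "loa"
  Position 2: "oat"
Trigrams = "flo", "loa", "oat"


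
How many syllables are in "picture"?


Word: "picture"
Syllable breakdown: pic · ture
Counting: 2 parts
= 2 syllables


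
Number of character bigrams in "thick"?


Word: "thick" (length 5)
Number of 2-grams = length - 2 + 1 = 5 - 2 + 1
= 4


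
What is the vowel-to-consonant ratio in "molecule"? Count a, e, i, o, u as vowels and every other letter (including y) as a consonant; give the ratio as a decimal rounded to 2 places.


Word: "molecule"
Vowels (a,e,i,o,u): 4
Consonants: 4
Ratio = 4/4
= 1.00


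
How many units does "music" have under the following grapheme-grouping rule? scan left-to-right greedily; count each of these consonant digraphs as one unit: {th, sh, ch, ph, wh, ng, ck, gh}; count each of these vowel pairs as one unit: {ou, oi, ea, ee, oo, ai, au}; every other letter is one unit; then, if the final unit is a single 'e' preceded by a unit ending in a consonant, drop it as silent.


Word: "music" (5 letters)
Left-to-right scan:
  1. 'm' (letter)
  2. 'u' (letter)
  3. 's' (letter)
  4. 'i' (letter)
  5. 'c' (letter)
Units from scan: 5
Sound units = 5 units


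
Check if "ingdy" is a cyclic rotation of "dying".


Word: "dying", Candidate: "ingdy"
Method: check if candidate is substring of word+word
"dyingdying" contains "ingdy"? Yes
Is rotation = Yes


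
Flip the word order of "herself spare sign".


Original: "herself spare sign"
Words (1..n): herself | spare | sign
Reversed (n..1): sign | spare | herself
Result = "sign spare herself"


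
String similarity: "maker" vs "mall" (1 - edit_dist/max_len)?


Word 1: "maker" (length 5)
Word 2: "mall" (length 4)
One optimal edit sequence:
  1. keep 'm'
  2. keep 'a'
  3. delete 'k'  (+1)
  4. substitute 'e' -> 'l'  (+1)
  5. substitute 'r' -> 'l'  (+1)
Edit distance = 3
Max length = max(5, 4) = 5
Similarity = 1 - 3/5
= 0.4000


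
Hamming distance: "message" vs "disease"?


Comparing character by character (same length = 7):
  Pos 0: 'm' vs 'd' !=
  Pos 1: 'e' vs 'i' !=
  Pos 2: 's' vs 's' =
  Pos 3: 's' vs 'e' !=
  Pos 4: 'a' vs 'a' =
  Pos 5: 'g' vs 's' !=
  Pos 6: 'e' vs 'e' =
Hamming distance = 4


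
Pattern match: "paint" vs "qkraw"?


Pattern of "paint": [0, 1, 2, 3, 4]
Pattern of "qkraw": [0, 1, 2, 3, 4]
Patterns match
Same pattern = Yes


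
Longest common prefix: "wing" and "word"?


Word 1: "wing"
Word 2: "word"
Comparing from start:
  Pos 0: 'w' == 'w'
  Pos 1: 'i' != 'o' (stop)
LCP = "w" (length 1)


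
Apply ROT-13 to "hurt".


Word: "hurt"
Shift: 13
Each letter → (letter + shift) mod 26:
  'h' (7) + 13 = 20 → 'u'
  'u' (20) + 13 = 7 → 'h'
  'r' (17) + 13 = 4 → 'e'
  't' (19) + 13 = 6 → 'g'
Result = "uheg"


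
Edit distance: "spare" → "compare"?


Word 1: "spare" (length 5)
Word 2: "compare" (length 7)
One optimal edit sequence (insert/delete/substitute each cost 1):
  1. insert 'c'  (+1)
  2. insert 'o'  (+1)
  3. substitute 's' -> 'm'  (+1)
  4. keep 'p'
  5. keep 'a'
  6. keep 'r'
  7. keep 'e'
Total edit operations: 3
Edit distance = 3


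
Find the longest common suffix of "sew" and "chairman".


Word 1: "sew"
Word 2: "chairman"
Comparing from end:
  Pos -1: 'w' != 'n' (stop)
LCS = "" (length 0)


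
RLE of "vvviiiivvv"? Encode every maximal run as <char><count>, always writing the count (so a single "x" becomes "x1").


String: "vvviiiivvv"
Scanning for consecutive runs:
  'v' x 3
  'i' x 4
  'v' x 3
RLE = "v3i4v3"


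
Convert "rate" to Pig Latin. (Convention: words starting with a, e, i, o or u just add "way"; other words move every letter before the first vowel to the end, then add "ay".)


Word: "rate"
Starts with consonant(s) → move to end, add 'ay'
Consonant cluster: "r"
Pig Latin = "ateray"


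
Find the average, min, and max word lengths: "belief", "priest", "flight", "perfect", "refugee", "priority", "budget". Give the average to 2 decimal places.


Lengths: "belief"=6, "priest"=6, "flight"=6, "perfect"=7, "refugee"=7, "priority"=8, "budget"=6
Sum = 46, Count = 7
Average = 46/7 = 6.57
= avg=6.57, min=6, max=8


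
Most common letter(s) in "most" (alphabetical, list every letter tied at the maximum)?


Word: "most"
Letter counts:
  'm': 1
  'o': 1
  's': 1
  't': 1
Maximum count = 1
Most frequent = 'm', 'o', 's', 't' (1 time each)


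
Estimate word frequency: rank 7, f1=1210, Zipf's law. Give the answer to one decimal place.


Zipf's law: f(r) = f(1) / r
f(1) = 1210
f(7) = 1210 / 7
= 172.9 occurrences


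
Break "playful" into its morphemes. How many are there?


Word: "playful"
Morphemes: play | -ful
Each morpheme carries meaning
= 2 morphemes


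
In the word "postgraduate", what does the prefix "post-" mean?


Prefix: post-
Example: postgraduate (post- + graduate)
Meaning = after


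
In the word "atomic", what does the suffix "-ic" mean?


Suffix: -ic
Example: atomic = atom + -ic
Meaning = relating to


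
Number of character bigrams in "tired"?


Word: "tired" (length 5)
Number of 2-grams = length - 2 + 1 = 5 - 2 + 1
= 4


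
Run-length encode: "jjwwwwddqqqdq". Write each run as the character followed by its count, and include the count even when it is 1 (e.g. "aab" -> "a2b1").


String: "jjwwwwddqqqdq"
Scanning for consecutive runs:
  'j' x 2
  'w' x 4
  'd' x 2
  'q' x 3
  'd' x 1
  'q' x 1
RLE = "j2w4d2q3d1q1"


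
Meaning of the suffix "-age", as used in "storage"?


Suffix: -age
As in: storage -> store + -age, with a spelling change
Meaning = result / collection


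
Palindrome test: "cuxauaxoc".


Word: "cuxauaxoc"
Reversed: "coxauaxuc"
Forward == Backward? cuxauaxoc != coxauaxuc
Palindrome = No


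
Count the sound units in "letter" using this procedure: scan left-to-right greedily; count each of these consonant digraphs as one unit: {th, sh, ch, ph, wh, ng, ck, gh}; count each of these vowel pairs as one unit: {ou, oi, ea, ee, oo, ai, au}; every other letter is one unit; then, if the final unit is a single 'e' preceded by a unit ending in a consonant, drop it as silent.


Word: "letter" (6 letters)
Left-to-right scan:
  [1] 'l' (letter)
  [2] 'e' (letter)
  [3] 't' (letter)
  [4] 't' (letter)
  [5] 'e' (letter)
  [6] 'r' (letter)
Units from scan: 6
Sound units = 6 units


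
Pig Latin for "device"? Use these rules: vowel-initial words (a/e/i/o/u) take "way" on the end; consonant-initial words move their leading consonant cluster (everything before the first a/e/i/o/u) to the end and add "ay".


Word: "device"
Starts with consonant(s) → move to end, add 'ay'
Consonant cluster: "d"
Pig Latin = "eviceday"


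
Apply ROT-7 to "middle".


Word: "middle"
Shift: 7
Each letter → (letter + shift) mod 26:
  'm' (12) + 7 = 19 → 't'
  'i' (8) + 7 = 15 → 'p'
  'd' (3) + 7 = 10 → 'k'
  'd' (3) + 7 = 10 → 'k'
  'l' (11) + 7 = 18 → 's'
  'e' (4) + 7 = 11 → 'l'
Result = "tpkksl"


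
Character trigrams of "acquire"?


Word: "acquire" (length 7)
Number of trigrams = 7 - 3 + 1 = 5
  Position 0: "acq"
  Position 1: "cqu"
  Position 2: "qui"
  Position 3: "uir"
  Position 4: "ire"
Trigrams = "acq", "cqu", "qui", "uir", "ire"


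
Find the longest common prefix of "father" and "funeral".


Word 1: "father"
Word 2: "funeral"
Comparing from start:
  Pos 0: 'f' == 'f'
  Pos 1: 'a' != 'u' (stop)
LCP = "f" (length 1)


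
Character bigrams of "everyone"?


Word: "everyone" (length 8)
Number of bigrams = 8 - 2 + 1 = 7
  Position 0: "ev"
  Position 1: "ve"
  Position 2: "er"
  Position 3: "ry"
  Position 4: "yo"
  Position 5: "on"
  Position 6: "ne"
Bigrams = "ev", "ve", "er", "ry", "yo", "on", "ne"


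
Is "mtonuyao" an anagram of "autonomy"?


Word 1: "autonomy" → sorted: amnootuy
Word 2: "mtonuyao" → sorted: amnootuy
Same letters? amnootuy == amnootuy
Anagram = Yes


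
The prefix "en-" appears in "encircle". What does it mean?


Prefix: en-
Example: encircle = en- + circle
Meaning = cause to / put into


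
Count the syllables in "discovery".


Word: "discovery"
Syllable breakdown: dis · cov · er · y
Counting: 4 parts
= 4 syllables


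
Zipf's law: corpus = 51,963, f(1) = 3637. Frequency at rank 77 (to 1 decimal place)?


Zipf's law: f(r) = f(1) / r
f(1) = 3637
f(77) = 3637 / 77
= 47.2 occurrences


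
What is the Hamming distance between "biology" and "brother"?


Comparing character by character (same length = 7):
  Pos 0: 'b' vs 'b' =
  Pos 1: 'i' vs 'r' !=
  Pos 2: 'o' vs 'o' =
  Pos 3: 'l' vs 't' !=
  Pos 4: 'o' vs 'h' !=
  Pos 5: 'g' vs 'e' !=
  Pos 6: 'y' vs 'r' !=
Hamming distance = 5


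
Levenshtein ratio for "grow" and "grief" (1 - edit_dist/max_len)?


Word 1: "grow" (length 4)
Word 2: "grief" (length 5)
One optimal edit sequence:
  1. keep 'g'
  2. keep 'r'
  3. insert 'i'  (+1)
  4. substitute 'o' -> 'e'  (+1)
  5. substitute 'w' -> 'f'  (+1)
Edit distance = 3
Max length = max(4, 5) = 5
Similarity = 1 - 3/5
= 0.4000


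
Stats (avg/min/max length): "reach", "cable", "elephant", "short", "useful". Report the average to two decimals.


Lengths: "reach"=5, "cable"=5, "elephant"=8, "short"=5, "useful"=6
Sum = 29, Count = 5
Average = 29/5 = 5.80
= avg=5.80, min=5, max=8


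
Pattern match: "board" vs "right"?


Pattern of "board": [0, 1, 2, 3, 4]
Pattern of "right": [0, 1, 2, 3, 4]
Patterns match
Same pattern = Yes


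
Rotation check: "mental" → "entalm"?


Word: "mental", Candidate: "entalm"
Method: check if candidate is substring of word+word
"mentalmental" contains "entalm"? Yes
Is rotation = Yes


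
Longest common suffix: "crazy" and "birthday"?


Word 1: "crazy"
Word 2: "birthday"
Comparing from end:
  Pos -1: 'y' == 'y'
  Pos -2: 'z' != 'a' (stop)
LCS = "y" (length 1)


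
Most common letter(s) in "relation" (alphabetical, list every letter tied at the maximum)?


Word: "relation"
Letter counts:
  'a': 1
  'e': 1
  'i': 1
  'l': 1
  'n': 1
  'o': 1
  'r': 1
  't': 1
Maximum count = 1
Most frequent = 'a', 'e', 'i', 'l', 'n', 'o', 'r', 't' (1 time each)


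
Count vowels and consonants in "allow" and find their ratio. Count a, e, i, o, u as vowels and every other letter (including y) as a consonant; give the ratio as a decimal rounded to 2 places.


Word: "allow"
Vowels (a,e,i,o,u): 2
Consonants: 3
Ratio = 2/3
= 0.67


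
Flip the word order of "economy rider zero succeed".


Original: "economy rider zero succeed"
Words (1..n): economy | rider | zero | succeed
Reversed (n..1): succeed | zero | rider | economy
Result = "succeed zero rider economy"


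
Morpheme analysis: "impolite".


Word: "impolite"
Morphemes: im- / polite
Each morpheme carries meaning
= 2 morphemes


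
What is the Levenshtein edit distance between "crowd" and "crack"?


Word 1: "crowd" (length 5)
Word 2: "crack" (length 5)
One optimal edit sequence (insert/delete/substitute each cost 1):
  1. keep 'c'
  2. keep 'r'
  3. substitute 'o' -> 'a'  (+1)
  4. substitute 'w' -> 'c'  (+1)
  5. substitute 'd' -> 'k'  (+1)
Total edit operations: 3
Edit distance = 3


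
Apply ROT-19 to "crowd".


Word: "crowd"
Shift: 19
Each letter → (letter + shift) mod 26:
  'c' (2) + 19 = 21 → 'v'
  'r' (17) + 19 = 10 → 'k'
  'o' (14) + 19 = 7 → 'h'
  'w' (22) + 19 = 15 → 'p'
  'd' (3) + 19 = 22 → 'w'
Result = "vkhpw"


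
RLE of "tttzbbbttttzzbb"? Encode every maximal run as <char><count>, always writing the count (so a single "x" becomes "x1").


String: "tttzbbbttttzzbb"
Scanning for consecutive runs:
  't' x 3
  'z' x 1
  'b' x 3
  't' x 4
  'z' x 2
  'b' x 2
RLE = "t3z1b3t4z2b2"


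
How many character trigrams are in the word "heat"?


Word: "heat" (length 4)
Number of 3-grams = length - 3 + 1 = 4 - 3 + 1
= 2


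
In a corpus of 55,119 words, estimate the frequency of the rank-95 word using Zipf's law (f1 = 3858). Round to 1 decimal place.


Zipf's law: f(r) = f(1) / r
f(1) = 3858
f(95) = 3858 / 95
= 40.6 occurrences


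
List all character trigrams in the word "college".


Word: "college" (length 7)
Number of trigrams = 7 - 3 + 1 = 5
  Position 0: "col"
  Position 1: "oll"
  Position 2: "lle"
  Position 3: "leg"
  Position 4: "ege"
Trigrams = "col", "oll", "lle", "leg", "ege"


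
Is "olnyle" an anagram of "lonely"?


Word 1: "lonely" → sorted: ellnoy
Word 2: "olnyle" → sorted: ellnoy
Same letters? ellnoy == ellnoy
Anagram = Yes


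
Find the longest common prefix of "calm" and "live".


Word 1: "calm"
Word 2: "live"
Comparing from start:
  Pos 0: 'c' != 'l' (stop)
LCP = "" (length 0)


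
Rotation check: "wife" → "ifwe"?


Word: "wife", Candidate: "ifwe"
Method: check if candidate is substring of word+word
"wifewife" contains "ifwe"? No
Is rotation = No


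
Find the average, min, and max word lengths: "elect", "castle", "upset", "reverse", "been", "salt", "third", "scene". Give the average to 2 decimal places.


Lengths: "elect"=5, "castle"=6, "upset"=5, "reverse"=7, "been"=4, "salt"=4, "third"=5, "scene"=5
Sum = 41, Count = 8
Average = 41/8 = 5.13
= avg=5.13, min=4, max=7


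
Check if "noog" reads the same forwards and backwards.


Word: "noog"
Reversed: "goon"
Forward == Backward? noog != goon
Palindrome = No


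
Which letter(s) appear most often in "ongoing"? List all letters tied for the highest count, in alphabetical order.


Word: "ongoing"
Letter counts:
  'g': 2
  'i': 1
  'n': 2
  'o': 2
Maximum count = 2
Most frequent = 'g', 'n', 'o' (2 times each)


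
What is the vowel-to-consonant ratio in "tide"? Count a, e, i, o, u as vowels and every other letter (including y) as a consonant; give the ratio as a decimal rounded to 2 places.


Word: "tide"
Vowels (a,e,i,o,u): 2
Consonants: 2
Ratio = 2/2
= 1.00


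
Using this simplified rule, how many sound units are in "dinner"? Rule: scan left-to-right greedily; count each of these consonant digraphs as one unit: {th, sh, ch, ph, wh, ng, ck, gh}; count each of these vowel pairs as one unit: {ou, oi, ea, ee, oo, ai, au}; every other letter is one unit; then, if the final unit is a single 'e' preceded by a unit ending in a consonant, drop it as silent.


Word: "dinner" (6 letters)
Left-to-right scan:
  [1] 'd' (letter)
  [2] 'i' (letter)
  [3] 'n' (letter)
  [4] 'n' (letter)
  [5] 'e' (letter)
  [6] 'r' (letter)
Units from scan: 6
Sound units = 6 units


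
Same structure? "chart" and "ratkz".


Pattern of "chart": [0, 1, 2, 3, 4]
Pattern of "ratkz": [0, 1, 2, 3, 4]
Patterns match
Same pattern = Yes


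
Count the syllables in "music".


Word: "music"
Syllable breakdown: mu | sic
Counting: 2 parts
= 2 syllables


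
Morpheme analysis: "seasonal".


Word: "seasonal"
Morphemes: season | -al
Each morpheme carries meaning
= 2 morphemes


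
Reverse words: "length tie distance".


Original: "length tie distance"
Words (1..n): length | tie | distance
Reversed (n..1): distance | tie | length
Result = "distance tie length"


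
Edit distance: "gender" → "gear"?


Word 1: "gender" (length 6)
Word 2: "gear" (length 4)
One optimal edit sequence (insert/delete/substitute each cost 1):
  1. keep 'g'
  2. keep 'e'
  3. delete 'n'  (+1)
  4. delete 'd'  (+1)
  5. substitute 'e' -> 'a'  (+1)
  6. keep 'r'
Total edit operations: 3
Edit distance = 3


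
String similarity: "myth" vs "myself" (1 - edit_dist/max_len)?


Word 1: "myth" (length 4)
Word 2: "myself" (length 6)
One optimal edit sequence:
  1. keep 'm'
  2. keep 'y'
  3. insert 's'  (+1)
  4. insert 'e'  (+1)
  5. substitute 't' -> 'l'  (+1)
  6. substitute 'h' -> 'f'  (+1)
Edit distance = 4
Max length = max(4, 6) = 6
Similarity = 1 - 4/6
= 0.3333


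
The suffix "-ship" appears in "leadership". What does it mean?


Suffix: -ship
Example: leadership = leader + -ship
Meaning = state / position


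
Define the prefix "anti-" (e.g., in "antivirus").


Prefix: anti-
Example: antivirus (anti- + virus)
Meaning = against


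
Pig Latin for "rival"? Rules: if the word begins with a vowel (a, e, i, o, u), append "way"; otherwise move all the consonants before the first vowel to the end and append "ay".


Word: "rival"
Starts with consonant(s) → move to end, add 'ay'
Consonant cluster: "r"
Pig Latin = "ivalray"


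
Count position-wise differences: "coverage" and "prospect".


Comparing character by character (same length = 8):
  Pos 0: 'c' vs 'p' !=
  Pos 1: 'o' vs 'r' !=
  Pos 2: 'v' vs 'o' !=
  Pos 3: 'e' vs 's' !=
  Pos 4: 'r' vs 'p' !=
  Pos 5: 'a' vs 'e' !=
  Pos 6: 'g' vs 'c' !=
  Pos 7: 'e' vs 't' !=
Hamming distance = 8


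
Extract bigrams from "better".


Word: "better" (length 6)
Number of bigrams = 6 - 2 + 1 = 5
  Position 0: "be"
  Position 1: "et"
  Position 2: "tt"
  Position 3: "te"
  Position 4: "er"
Bigrams = "be", "et", "tt", "te", "er"


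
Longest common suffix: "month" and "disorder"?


Word 1: "month"
Word 2: "disorder"
Comparing from end:
  Pos -1: 'h' != 'r' (stop)
LCS = "" (length 0)


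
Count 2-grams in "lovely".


Word: "lovely" (length 6)
Number of 2-grams = length - 2 + 1 = 6 - 2 + 1
= 5


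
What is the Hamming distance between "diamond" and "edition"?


Comparing character by character (same length = 7):
  Pos 0: 'd' vs 'e' !=
  Pos 1: 'i' vs 'd' !=
  Pos 2: 'a' vs 'i' !=
  Pos 3: 'm' vs 't' !=
  Pos 4: 'o' vs 'i' !=
  Pos 5: 'n' vs 'o' !=
  Pos 6: 'd' vs 'n' !=
Hamming distance = 7


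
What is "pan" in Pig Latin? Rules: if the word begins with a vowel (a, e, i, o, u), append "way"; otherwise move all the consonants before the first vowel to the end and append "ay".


Word: "pan"
Starts with consonant(s) → move to end, add 'ay'
Consonant cluster: "p"
Pig Latin = "anpay"


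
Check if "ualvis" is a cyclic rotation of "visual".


Word: "visual", Candidate: "ualvis"
Method: check if candidate is substring of word+word
"visualvisual" contains "ualvis"? Yes
Is rotation = Yes


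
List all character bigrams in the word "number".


Word: "number" (length 6)
Number of bigrams = 6 - 2 + 1 = 5
  Position 0: "nu"
  Position 1: "um"
  Position 2: "mb"
  Position 3: "be"
  Position 4: "er"
Bigrams = "nu", "um", "mb", "be", "er"


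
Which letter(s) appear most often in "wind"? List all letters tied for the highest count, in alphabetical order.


Word: "wind"
Letter counts:
  'd': 1
  'i': 1
  'n': 1
  'w': 1
Maximum count = 1
Most frequent = 'd', 'i', 'n', 'w' (1 time each)


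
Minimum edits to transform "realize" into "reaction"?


Word 1: "realize" (length 7)
Word 2: "reaction" (length 8)
One optimal edit sequence (insert/delete/substitute each cost 1):
  1. keep 'r'
  2. keep 'e'
  3. keep 'a'
  4. insert 'c'  (+1)
  5. substitute 'l' -> 't'  (+1)
  6. keep 'i'
  7. substitute 'z' -> 'o'  (+1)
  8. substitute 'e' -> 'n'  (+1)
Total edit operations: 4
Edit distance = 4


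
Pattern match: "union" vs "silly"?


Pattern of "union": [0, 1, 2, 3, 1]
Pattern of "silly": [0, 1, 2, 2, 3]
Patterns do not match
Same pattern = No


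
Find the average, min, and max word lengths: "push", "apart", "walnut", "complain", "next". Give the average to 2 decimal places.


Lengths: "push"=4, "apart"=5, "walnut"=6, "complain"=8, "next"=4
Sum = 27, Count = 5
Average = 27/5 = 5.40
= avg=5.40, min=4, max=8


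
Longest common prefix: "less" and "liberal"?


Word 1: "less"
Word 2: "liberal"
Comparing from start:
  Pos 0: 'l' == 'l'
  Pos 1: 'e' != 'i' (stop)
LCP = "l" (length 1)


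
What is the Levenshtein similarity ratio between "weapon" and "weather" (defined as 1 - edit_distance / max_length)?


Word 1: "weapon" (length 6)
Word 2: "weather" (length 7)
One optimal edit sequence:
  1. keep 'w'
  2. keep 'e'
  3. keep 'a'
  4. insert 't'  (+1)
  5. substitute 'p' -> 'h'  (+1)
  6. substitute 'o' -> 'e'  (+1)
  7. substitute 'n' -> 'r'  (+1)
Edit distance = 4
Max length = max(6, 7) = 7
Similarity = 1 - 4/7
= 0.4286


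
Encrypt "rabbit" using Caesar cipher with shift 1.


Word: "rabbit"
Shift: 1
Each letter → (letter + shift) mod 26:
  'r' (17) + 1 = 18 → 's'
  'a' (0) + 1 = 1 → 'b'
  'b' (1) + 1 = 2 → 'c'
  'b' (1) + 1 = 2 → 'c'
  'i' (8) + 1 = 9 → 'j'
  't' (19) + 1 = 20 → 'u'
Result = "sbccju"


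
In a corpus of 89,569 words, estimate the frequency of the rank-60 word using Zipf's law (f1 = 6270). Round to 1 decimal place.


Zipf's law: f(r) = f(1) / r
f(1) = 6270
f(60) = 6270 / 60
= 104.5 occurrences


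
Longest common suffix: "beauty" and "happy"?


Word 1: "beauty"
Word 2: "happy"
Comparing from end:
  Pos -1: 'y' == 'y'
  Pos -2: 't' != 'p' (stop)
LCS = "y" (length 1)


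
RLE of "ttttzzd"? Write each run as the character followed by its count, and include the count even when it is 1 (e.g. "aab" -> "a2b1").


String: "ttttzzd"
Scanning for consecutive runs:
  't' x 4
  'z' x 2
  'd' x 1
RLE = "t4z2d1"


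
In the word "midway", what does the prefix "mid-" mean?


Prefix: mid-
Example: midway (mid- + way)
Meaning = middle


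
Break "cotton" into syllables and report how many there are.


Word: "cotton"
Syllable breakdown: cot / ton
Counting: 2 parts
= 2 syllables


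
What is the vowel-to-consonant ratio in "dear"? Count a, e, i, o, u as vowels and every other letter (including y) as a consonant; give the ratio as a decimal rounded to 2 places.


Word: "dear"
Vowels (a,e,i,o,u): 2
Consonants: 2
Ratio = 2/2
= 1.00


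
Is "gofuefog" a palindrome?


Word: "gofuefog"
Reversed: "gofeufog"
Forward == Backward? gofuefog != gofeufog
Palindrome = No


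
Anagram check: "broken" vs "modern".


Word 1: "broken" → sorted: beknor
Word 2: "modern" → sorted: demnor
Same letters? beknor != demnor
Anagram = No


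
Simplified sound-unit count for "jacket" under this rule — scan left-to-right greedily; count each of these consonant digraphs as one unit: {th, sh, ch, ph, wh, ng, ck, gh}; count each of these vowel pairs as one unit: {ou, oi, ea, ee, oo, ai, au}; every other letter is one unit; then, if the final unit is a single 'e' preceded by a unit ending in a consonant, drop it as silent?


Word: "jacket" (6 letters)
Left-to-right scan:
  (1) 'j' (letter)
  (2) 'a' (letter)
  (3) 'ck' (digraph)
  (4) 'e' (letter)
  (5) 't' (letter)
Units from scan: 5
Sound units = 5 units


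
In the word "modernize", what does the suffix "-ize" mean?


Suffix: -ize
Example: modernize (modern + -ize)
Meaning = to make


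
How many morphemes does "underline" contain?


Word: "underline"
Morphemes: under- / line
Each morpheme carries meaning
= 2 morphemes


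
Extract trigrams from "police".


Word: "police" (length 6)
Number of trigrams = 6 - 3 + 1 = 4
  Position 0: "pol"
  Position 1: "oli"
  Position 2: "lic"
  Position 3: "ice"
Trigrams = "pol", "oli", "lic", "ice"


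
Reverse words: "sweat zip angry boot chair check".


Original: "sweat zip angry boot chair check"
Words (1..n): sweat | zip | angry | boot | chair | check
Reversed (n..1): check | chair | boot | angry | zip | sweat
Result = "check chair boot angry zip sweat"


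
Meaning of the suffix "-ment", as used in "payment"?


Suffix: -ment
As in: payment -> pay + -ment
Meaning = result of action


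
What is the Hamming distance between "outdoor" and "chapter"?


Comparing character by character (same length = 7):
  Pos 0: 'o' vs 'c' !=
  Pos 1: 'u' vs 'h' !=
  Pos 2: 't' vs 'a' !=
  Pos 3: 'd' vs 'p' !=
  Pos 4: 'o' vs 't' !=
  Pos 5: 'o' vs 'e' !=
  Pos 6: 'r' vs 'r' =
Hamming distance = 6


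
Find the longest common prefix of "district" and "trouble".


Word 1: "district"
Word 2: "trouble"
Comparing from start:
  Pos 0: 'd' != 't' (stop)
LCP = "" (length 0)


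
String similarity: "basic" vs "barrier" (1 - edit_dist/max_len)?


Word 1: "basic" (length 5)
Word 2: "barrier" (length 7)
One optimal edit sequence:
  1. keep 'b'
  2. keep 'a'
  3. insert 'r'  (+1)
  4. substitute 's' -> 'r'  (+1)
  5. keep 'i'
  6. insert 'e'  (+1)
  7. substitute 'c' -> 'r'  (+1)
Edit distance = 4
Max length = max(5, 7) = 7
Similarity = 1 - 4/7
= 0.4286


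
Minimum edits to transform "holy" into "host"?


Word 1: "holy" (length 4)
Word 2: "host" (length 4)
One optimal edit sequence (insert/delete/substitute each cost 1):
  1. keep 'h'
  2. keep 'o'
  3. substitute 'l' -> 's'  (+1)
  4. substitute 'y' -> 't'  (+1)
Total edit operations: 2
Edit distance = 2


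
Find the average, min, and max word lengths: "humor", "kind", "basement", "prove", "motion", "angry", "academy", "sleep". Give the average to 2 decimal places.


Lengths: "humor"=5, "kind"=4, "basement"=8, "prove"=5, "motion"=6, "angry"=5, "academy"=7, "sleep"=5
Sum = 45, Count = 8
Average = 45/8 = 5.63
= avg=5.63, min=4, max=8


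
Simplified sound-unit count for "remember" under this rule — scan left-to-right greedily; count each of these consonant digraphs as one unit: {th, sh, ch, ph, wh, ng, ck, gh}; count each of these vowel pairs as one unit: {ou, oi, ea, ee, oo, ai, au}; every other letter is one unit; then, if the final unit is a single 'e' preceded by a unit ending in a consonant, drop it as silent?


Word: "remember" (8 letters)
Left-to-right scan:
  (1) 'r' (letter)
  (2) 'e' (letter)
  (3) 'm' (letter)
  (4) 'e' (letter)
  (5) 'm' (letter)
  (6) 'b' (letter)
  (7) 'e' (letter)
  (8) 'r' (letter)
Units from scan: 8
Sound units = 8 units


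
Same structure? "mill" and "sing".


Pattern of "mill": [0, 1, 2, 2]
Pattern of "sing": [0, 1, 2, 3]
Patterns do not match
Same pattern = No


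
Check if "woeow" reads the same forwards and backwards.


Word: "woeow"
Reversed: "woeow"
Forward == Backward? woeow == woeow
Palindrome = Yes


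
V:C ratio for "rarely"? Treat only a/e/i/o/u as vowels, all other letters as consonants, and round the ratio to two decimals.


Word: "rarely"
Vowels (a,e,i,o,u): 2
Consonants: 4
Ratio = 2/4
= 0.50


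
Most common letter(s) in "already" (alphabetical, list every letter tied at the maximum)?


Word: "already"
Letter counts:
  'a': 2
  'd': 1
  'e': 1
  'l': 1
  'r': 1
  'y': 1
Maximum count = 2
Most frequent = 'a' (2 times each)


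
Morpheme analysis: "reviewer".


Word: "reviewer"
Morphemes: re- / view / -er
Each morpheme carries meaning
= 3 morphemes


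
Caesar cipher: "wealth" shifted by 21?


Word: "wealth"
Shift: 21
Each letter → (letter + shift) mod 26:
  'w' (22) + 21 = 17 → 'r'
  'e' (4) + 21 = 25 → 'z'
  'a' (0) + 21 = 21 → 'v'
  'l' (11) + 21 = 6 → 'g'
  't' (19) + 21 = 14 → 'o'
  'h' (7) + 21 = 2 → 'c'
Result = "rzvgoc"


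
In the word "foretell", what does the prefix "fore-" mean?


Prefix: fore-
Example: foretell (fore- + tell)
Meaning = before


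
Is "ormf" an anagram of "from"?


Word 1: "from" → sorted: fmor
Word 2: "ormf" → sorted: fmor
Same letters? fmor == fmor
Anagram = Yes


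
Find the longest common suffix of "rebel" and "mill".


Word 1: "rebel"
Word 2: "mill"
Comparing from end:
  Pos -1: 'l' == 'l'
  Pos -2: 'e' != 'l' (stop)
LCS = "l" (length 1)


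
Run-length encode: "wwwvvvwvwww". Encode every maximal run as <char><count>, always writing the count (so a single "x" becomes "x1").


String: "wwwvvvwvwww"
Scanning for consecutive runs:
  'w' x 3
  'v' x 3
  'w' x 1
  'v' x 1
  'w' x 3
RLE = "w3v3w1v1w3"


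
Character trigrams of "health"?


Word: "health" (length 6)
Number of trigrams = 6 - 3 + 1 = 4
  Position 0: "hea"
  Position 1: "eal"
  Position 2: "alt"
  Position 3: "lth"
Trigrams = "hea", "eal", "alt", "lth"


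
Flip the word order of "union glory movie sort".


Original: "union glory movie sort"
Words (1..n): union | glory | movie | sort
Reversed (n..1): sort | movie | glory | union
Result = "sort movie glory union"


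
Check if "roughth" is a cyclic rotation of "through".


Word: "through", Candidate: "roughth"
Method: check if candidate is substring of word+word
"throughthrough" contains "roughth"? Yes
Is rotation = Yes


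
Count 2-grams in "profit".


Word: "profit" (length 6)
Number of 2-grams = length - 2 + 1 = 6 - 2 + 1
= 5


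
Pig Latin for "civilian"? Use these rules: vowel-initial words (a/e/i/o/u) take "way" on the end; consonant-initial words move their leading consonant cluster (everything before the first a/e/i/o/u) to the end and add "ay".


Word: "civilian"
Starts with consonant(s) → move to end, add 'ay'
Consonant cluster: "c"
Pig Latin = "iviliancay"


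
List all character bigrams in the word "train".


Word: "train" (length 5)
Number of bigrams = 5 - 2 + 1 = 4
  Position 0: "tr"
  Position 1: "ra"
  Position 2: "ai"
  Position 3: "in"
Bigrams = "tr", "ra", "ai", "in"


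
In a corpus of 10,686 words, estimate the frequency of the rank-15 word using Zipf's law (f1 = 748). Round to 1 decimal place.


Zipf's law: f(r) = f(1) / r
f(1) = 748
f(15) = 748 / 15
= 49.9 occurrences


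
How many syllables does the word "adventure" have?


Word: "adventure"
Syllable breakdown: ad / ven / ture
Counting: 3 parts
= 3 syllables


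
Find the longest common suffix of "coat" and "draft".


Word 1: "coat"
Word 2: "draft"
Comparing from end:
  Pos -1: 't' == 't'
  Pos -2: 'a' != 'f' (stop)
LCS = "t" (length 1)


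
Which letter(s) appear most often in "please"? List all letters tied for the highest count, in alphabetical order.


Word: "please"
Letter counts:
  'a': 1
  'e': 2
  'l': 1
  'p': 1
  's': 1
Maximum count = 2
Most frequent = 'e' (2 times each)


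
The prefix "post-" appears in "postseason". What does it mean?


Prefix: post-
As in: postseason -> post- + season
Meaning = after


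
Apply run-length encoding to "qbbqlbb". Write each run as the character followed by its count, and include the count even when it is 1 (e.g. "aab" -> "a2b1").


String: "qbbqlbb"
Scanning for consecutive runs:
  'q' x 1
  'b' x 2
  'q' x 1
  'l' x 1
  'b' x 2
RLE = "q1b2q1l1b2"


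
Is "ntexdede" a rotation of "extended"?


Word: "extended", Candidate: "ntexdede"
Method: check if candidate is substring of word+word
"extendedextended" contains "ntexdede"? No
Is rotation = No


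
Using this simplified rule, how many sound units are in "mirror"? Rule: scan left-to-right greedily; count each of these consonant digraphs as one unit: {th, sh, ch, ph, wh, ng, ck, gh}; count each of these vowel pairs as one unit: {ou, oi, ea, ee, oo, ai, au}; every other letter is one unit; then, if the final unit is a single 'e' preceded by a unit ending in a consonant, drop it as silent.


Word: "mirror" (6 letters)
Left-to-right scan:
  (1) 'm' (letter)
  (2) 'i' (letter)
  (3) 'r' (letter)
  (4) 'r' (letter)
  (5) 'o' (letter)
  (6) 'r' (letter)
Units from scan: 6
Sound units = 6 units


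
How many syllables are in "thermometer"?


Word: "thermometer"
Syllable breakdown: ther / mom / e / ter
Counting: 4 parts
= 4 syllables


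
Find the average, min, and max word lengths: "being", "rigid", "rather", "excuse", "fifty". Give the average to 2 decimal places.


Lengths: "being"=5, "rigid"=5, "rather"=6, "excuse"=6, "fifty"=5
Sum = 27, Count = 5
Average = 27/5 = 5.40
= avg=5.40, min=5, max=6


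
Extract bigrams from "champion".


Word: "champion" (length 8)
Number of bigrams = 8 - 2 + 1 = 7
  Position 0: "ch"
  Position 1: "ha"
  Position 2: "am"
  Position 3: "mp"
  Position 4: "pi"
  Position 5: "io"
  Position 6: "on"
Bigrams = "ch", "ha", "am", "mp", "pi", "io", "on"


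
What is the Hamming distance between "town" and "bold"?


Comparing character by character (same length = 4):
  Pos 0: 't' vs 'b' !=
  Pos 1: 'o' vs 'o' =
  Pos 2: 'w' vs 'l' !=
  Pos 3: 'n' vs 'd' !=
Hamming distance = 3


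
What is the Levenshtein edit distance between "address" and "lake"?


Word 1: "address" (length 7)
Word 2: "lake" (length 4)
One optimal edit sequence (insert/delete/substitute each cost 1):
  1. delete 'a'  (+1)
  2. substitute 'd' -> 'l'  (+1)
  3. substitute 'd' -> 'a'  (+1)
  4. substitute 'r' -> 'k'  (+1)
  5. keep 'e'
  6. delete 's'  (+1)
  7. delete 's'  (+1)
Total edit operations: 6
Edit distance = 6


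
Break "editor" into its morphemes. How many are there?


Word: "editor"
Morphemes: edit / -or
Each morpheme carries meaning
= 2 morphemes


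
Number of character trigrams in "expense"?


Word: "expense" (length 7)
Number of 3-grams = length - 3 + 1 = 7 - 3 + 1
= 5


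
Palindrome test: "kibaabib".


Word: "kibaabib"
Reversed: "bibaabik"
Forward == Backward? kibaabib != bibaabik
Palindrome = No


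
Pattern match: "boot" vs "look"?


Pattern of "boot": [0, 1, 1, 2]
Pattern of "look": [0, 1, 1, 2]
Patterns match
Same pattern = Yes


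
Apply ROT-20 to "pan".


Word: "pan"
Shift: 20
Each letter → (letter + shift) mod 26:
  'p' (15) + 20 = 9 → 'j'
  'a' (0) + 20 = 20 → 'u'
  'n' (13) + 20 = 7 → 'h'
Result = "juh"


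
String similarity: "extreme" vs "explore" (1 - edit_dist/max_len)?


Word 1: "extreme" (length 7)
Word 2: "explore" (length 7)
One optimal edit sequence:
  1. keep 'e'
  2. keep 'x'
  3. substitute 't' -> 'p'  (+1)
  4. substitute 'r' -> 'l'  (+1)
  5. substitute 'e' -> 'o'  (+1)
  6. substitute 'm' -> 'r'  (+1)
  7. keep 'e'
Edit distance = 4
Max length = max(7, 7) = 7
Similarity = 1 - 4/7
= 0.4286


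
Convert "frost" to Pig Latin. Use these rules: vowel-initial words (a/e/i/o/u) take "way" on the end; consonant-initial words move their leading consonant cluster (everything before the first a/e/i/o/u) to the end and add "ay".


Word: "frost"
Starts with consonant(s) → move to end, add 'ay'
Consonant cluster: "fr"
Pig Latin = "ostfray"


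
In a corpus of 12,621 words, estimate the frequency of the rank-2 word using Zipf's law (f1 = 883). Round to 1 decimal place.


Zipf's law: f(r) = f(1) / r
f(1) = 883
f(2) = 883 / 2
= 441.5 occurrences


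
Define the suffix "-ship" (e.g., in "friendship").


Suffix: -ship
Example: friendship = friend + -ship
Meaning = state / position


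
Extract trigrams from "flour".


Word: "flour" (length 5)
Number of trigrams = 5 - 3 + 1 = 3
  Position 0: "flo"
  Position 1: "lou"
  Position 2: "our"
Trigrams = "flo", "lou", "our"


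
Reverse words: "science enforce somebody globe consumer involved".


Original: "science enforce somebody globe consumer involved"
Words (1..n): science | enforce | somebody | globe | consumer | involved
Reversed (n..1): involved | consumer | globe | somebody | enforce | science
Result = "involved consumer globe somebody enforce science"


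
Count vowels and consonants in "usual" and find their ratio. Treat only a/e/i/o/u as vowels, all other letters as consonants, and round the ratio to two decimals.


Word: "usual"
Vowels (a,e,i,o,u): 3
Consonants: 2
Ratio = 3/2
= 1.50


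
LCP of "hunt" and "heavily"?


Word 1: "hunt"
Word 2: "heavily"
Comparing from start:
  Pos 0: 'h' == 'h'
  Pos 1: 'u' != 'e' (stop)
LCP = "h" (length 1)


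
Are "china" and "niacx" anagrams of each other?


Word 1: "china" → sorted: achin
Word 2: "niacx" → sorted: acinx
Same letters? achin != acinx
Anagram = No


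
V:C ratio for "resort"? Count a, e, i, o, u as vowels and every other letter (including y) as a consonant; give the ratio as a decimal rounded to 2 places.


Word: "resort"
Vowels (a,e,i,o,u): 2
Consonants: 4
Ratio = 2/4
= 0.50


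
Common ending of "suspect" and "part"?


Word 1: "suspect"
Word 2: "part"
Comparing from end:
  Pos -1: 't' == 't'
  Pos -2: 'c' != 'r' (stop)
LCS = "t" (length 1)


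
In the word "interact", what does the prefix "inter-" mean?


Prefix: inter-
As in: interact -> inter- + act
Meaning = between


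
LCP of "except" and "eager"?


Word 1: "except"
Word 2: "eager"
Comparing from start:
  Pos 0: 'e' == 'e'
  Pos 1: 'x' != 'a' (stop)
LCP = "e" (length 1)


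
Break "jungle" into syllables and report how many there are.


Word: "jungle"
Syllable breakdown: jun · gle
Counting: 2 parts
= 2 syllables


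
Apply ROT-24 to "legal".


Word: "legal"
Shift: 24
Each letter → (letter + shift) mod 26:
  'l' (11) + 24 = 9 → 'j'
  'e' (4) + 24 = 2 → 'c'
  'g' (6) + 24 = 4 → 'e'
  'a' (0) + 24 = 24 → 'y'
  'l' (11) + 24 = 9 → 'j'
Result = "jceyj"


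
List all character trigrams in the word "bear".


Word: "bear" (length 4)
Number of trigrams = 4 - 3 + 1 = 2
  Position 0: "bea"
  Position 1: "ear"
Trigrams = "bea", "ear"


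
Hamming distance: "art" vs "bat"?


Comparing character by character (same length = 3):
  Pos 0: 'a' vs 'b' !=
  Pos 1: 'r' vs 'a' !=
  Pos 2: 't' vs 't' =
Hamming distance = 2


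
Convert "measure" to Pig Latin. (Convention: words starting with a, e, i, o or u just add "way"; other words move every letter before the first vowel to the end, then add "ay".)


Word: "measure"
Starts with consonant(s) → move to end, add 'ay'
Consonant cluster: "m"
Pig Latin = "easuremay"


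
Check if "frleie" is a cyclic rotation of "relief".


Word: "relief", Candidate: "frleie"
Method: check if candidate is substring of word+word
"reliefrelief" contains "frleie"? No
Is rotation = No


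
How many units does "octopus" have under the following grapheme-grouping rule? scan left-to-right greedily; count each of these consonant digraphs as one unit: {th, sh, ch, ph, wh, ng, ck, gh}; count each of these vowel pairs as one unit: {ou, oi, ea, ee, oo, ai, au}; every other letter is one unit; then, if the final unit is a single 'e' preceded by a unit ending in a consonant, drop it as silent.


Word: "octopus" (7 letters)
Left-to-right scan:
  1. 'o' (letter)
  2. 'c' (letter)
  3. 't' (letter)
  4. 'o' (letter)
  5. 'p' (letter)
  6. 'u' (letter)
  7. 's' (letter)
Units from scan: 7
Sound units = 7 units


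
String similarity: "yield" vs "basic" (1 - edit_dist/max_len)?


Word 1: "yield" (length 5)
Word 2: "basic" (length 5)
One optimal edit sequence:
  1. substitute 'y' -> 'b'  (+1)
  2. substitute 'i' -> 'a'  (+1)
  3. substitute 'e' -> 's'  (+1)
  4. substitute 'l' -> 'i'  (+1)
  5. substitute 'd' -> 'c'  (+1)
Edit distance = 5
Max length = max(5, 5) = 5
Similarity = 1 - 5/5
= 0.0000
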